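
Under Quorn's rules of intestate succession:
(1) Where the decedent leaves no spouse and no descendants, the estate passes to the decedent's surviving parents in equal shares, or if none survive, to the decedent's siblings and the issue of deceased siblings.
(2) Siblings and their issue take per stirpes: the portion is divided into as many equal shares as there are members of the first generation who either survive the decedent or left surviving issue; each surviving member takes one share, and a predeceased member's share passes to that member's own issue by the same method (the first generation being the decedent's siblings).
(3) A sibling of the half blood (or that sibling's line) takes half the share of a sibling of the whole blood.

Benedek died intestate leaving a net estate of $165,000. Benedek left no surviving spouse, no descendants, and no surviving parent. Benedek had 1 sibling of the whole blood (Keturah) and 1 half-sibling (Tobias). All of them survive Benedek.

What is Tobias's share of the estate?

Tobias receives $55,000.

The entire $165,000 passes to the siblings and their issue.
Counting each half-blood sibling's line as half a unit, there are 3/2 units in $165,000, so one unit is $110,000. Whole-blood lines (Keturah) take $110,000 each; half-blood lines (Tobias) take $55,000 each.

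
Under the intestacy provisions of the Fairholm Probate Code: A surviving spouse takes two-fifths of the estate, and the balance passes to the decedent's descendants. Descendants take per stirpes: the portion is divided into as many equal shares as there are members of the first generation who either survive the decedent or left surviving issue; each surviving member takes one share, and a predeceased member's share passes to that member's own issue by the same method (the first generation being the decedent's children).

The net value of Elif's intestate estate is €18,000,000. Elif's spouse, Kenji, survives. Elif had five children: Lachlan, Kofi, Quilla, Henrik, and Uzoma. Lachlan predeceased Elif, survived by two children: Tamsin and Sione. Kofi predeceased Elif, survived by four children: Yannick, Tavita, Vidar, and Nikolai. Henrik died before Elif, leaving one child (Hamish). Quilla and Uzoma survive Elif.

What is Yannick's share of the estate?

Kenji takes two-fifths of €18,000,000 = €7,200,000. The remaining €10,800,000 passes to the descendants.
The descendants' portion (€10,800,000) is divided into 5 shares of €2,160,000: Quilla and Uzoma each take €2,160,000; Lachlan's €2,160,000 share passes to Lachlan's issue; Kofi's €2,160,000 share passes to Kofi's issue; Henrik's €2,160,000 share passes to Henrik's issue.
Lachlan's share (€2,160,000) is divided into 2 shares of €1,080,000: Tamsin and Sione each take €1,080,000.
Kofi's share (€2,160,000) is divided into 4 shares of €540,000: Yannick, Tavita, Vidar, and Nikolai each take €540,000.
Henrik's share (€2,160,000) passes entirely to Hamish.

Yannick receives €540,000.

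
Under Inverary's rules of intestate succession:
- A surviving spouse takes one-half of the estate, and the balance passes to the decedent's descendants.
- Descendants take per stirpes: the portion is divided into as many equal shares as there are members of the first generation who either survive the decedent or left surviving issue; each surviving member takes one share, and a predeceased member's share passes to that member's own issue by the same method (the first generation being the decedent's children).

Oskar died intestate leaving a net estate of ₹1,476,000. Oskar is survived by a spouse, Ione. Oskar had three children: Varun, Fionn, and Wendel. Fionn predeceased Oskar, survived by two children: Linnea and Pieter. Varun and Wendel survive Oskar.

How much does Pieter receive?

Pieter receives ₹123,000.

Ione takes one-half of ₹1,476,000 = ₹738,000. The remaining ₹738,000 passes to the descendants.
The descendants' portion (₹738,000) is divided into 3 shares of ₹246,000: Varun and Wendel each take ₹246,000; Fionn's ₹246,000 share passes to Fionn's issue.
Fionn's share (₹246,000) is divided into 2 shares of ₹123,000: Linnea and Pieter each take ₹123,000.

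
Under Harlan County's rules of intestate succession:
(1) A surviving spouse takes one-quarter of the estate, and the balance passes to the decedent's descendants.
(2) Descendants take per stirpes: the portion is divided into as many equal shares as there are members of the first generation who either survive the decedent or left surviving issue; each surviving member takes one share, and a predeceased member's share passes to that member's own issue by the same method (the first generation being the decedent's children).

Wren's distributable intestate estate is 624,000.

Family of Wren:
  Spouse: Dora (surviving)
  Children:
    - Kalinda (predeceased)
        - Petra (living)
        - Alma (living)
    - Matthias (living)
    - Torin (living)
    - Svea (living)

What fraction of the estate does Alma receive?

Alma receives 3/32 of the estate.

Dora takes one-quarter of 624,000 = 156,000. The remaining 468,000 passes to the descendants.
The descendants' portion (468,000) is divided into 4 shares of 117,000: Matthias, Torin, and Svea each take 117,000; Kalinda's 117,000 share passes to Kalinda's issue.
Kalinda's share (117,000) is divided into 2 shares of 58,500: Petra and Alma each take 58,500.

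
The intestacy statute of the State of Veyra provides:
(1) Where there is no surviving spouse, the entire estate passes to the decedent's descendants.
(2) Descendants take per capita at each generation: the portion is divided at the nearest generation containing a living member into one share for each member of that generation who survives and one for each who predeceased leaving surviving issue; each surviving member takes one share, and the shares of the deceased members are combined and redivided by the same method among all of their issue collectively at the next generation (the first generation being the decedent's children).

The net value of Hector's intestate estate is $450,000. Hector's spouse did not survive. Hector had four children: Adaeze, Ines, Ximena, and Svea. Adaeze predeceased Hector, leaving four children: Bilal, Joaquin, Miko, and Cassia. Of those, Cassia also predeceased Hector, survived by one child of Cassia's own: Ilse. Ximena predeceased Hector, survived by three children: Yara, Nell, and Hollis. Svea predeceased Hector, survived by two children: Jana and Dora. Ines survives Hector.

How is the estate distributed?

Bilal: $37,500; Joaquin: $37,500; Miko: $37,500; Ilse: $37,500; Ines: $112,500; Yara: $37,500; Nell: $37,500; Hollis: $37,500; Jana: $37,500; Dora: $37,500

The entire $450,000 passes to the descendants.
That amount ($450,000) is divided at the children's generation into 4 shares of $112,500. Ines takes $112,500. The 3 shares of the deceased (Adaeze, Ximena, and Svea) are combined into a pool of $337,500.
That pool ($337,500) is divided at the grandchildren's generation into 9 shares of $37,500. Bilal, Joaquin, Miko, Yara, Nell, Hollis, Jana, and Dora each take $37,500. The remaining share for the deceased Cassia ($37,500) is carried to the next generation.
That pool ($37,500) passes entirely to Ilse, the sole taker at the great-grandchildren's generation.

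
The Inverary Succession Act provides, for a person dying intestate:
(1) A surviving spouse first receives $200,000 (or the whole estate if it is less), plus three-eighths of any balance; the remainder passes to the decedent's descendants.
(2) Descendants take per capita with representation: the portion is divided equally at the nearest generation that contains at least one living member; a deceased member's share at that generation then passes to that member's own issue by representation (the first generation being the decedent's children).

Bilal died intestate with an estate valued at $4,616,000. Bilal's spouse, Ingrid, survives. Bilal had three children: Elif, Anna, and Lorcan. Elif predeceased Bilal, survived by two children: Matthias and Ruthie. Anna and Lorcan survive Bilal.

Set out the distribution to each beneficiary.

Ingrid: $1,856,000; Matthias: $460,000; Ruthie: $460,000; Anna: $920,000; Lorcan: $920,000

Ingrid first takes $200,000, leaving a balance of $4,416,000. Ingrid then takes three-eighths of the balance ($1,656,000), for a total of $1,856,000. The remaining $2,760,000 passes to the descendants.
The descendants' portion ($2,760,000) is divided into 3 shares of $920,000: Anna and Lorcan each take $920,000; Elif's $920,000 share passes to Elif's issue.
Elif's share ($920,000) is divided into 2 shares of $460,000: Matthias and Ruthie each take $460,000.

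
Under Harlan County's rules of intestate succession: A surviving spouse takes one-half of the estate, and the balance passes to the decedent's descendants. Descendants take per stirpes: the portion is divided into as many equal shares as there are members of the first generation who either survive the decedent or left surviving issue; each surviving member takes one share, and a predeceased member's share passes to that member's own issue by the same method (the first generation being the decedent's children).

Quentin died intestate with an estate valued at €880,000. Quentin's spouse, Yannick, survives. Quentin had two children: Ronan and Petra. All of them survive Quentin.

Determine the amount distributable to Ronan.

Yannick takes one-half of €880,000 = €440,000. The remaining €440,000 passes to the descendants.
The descendants' portion (€440,000) is divided into 2 shares of €220,000: Ronan and Petra each take €220,000.

Ronan receives €220,000.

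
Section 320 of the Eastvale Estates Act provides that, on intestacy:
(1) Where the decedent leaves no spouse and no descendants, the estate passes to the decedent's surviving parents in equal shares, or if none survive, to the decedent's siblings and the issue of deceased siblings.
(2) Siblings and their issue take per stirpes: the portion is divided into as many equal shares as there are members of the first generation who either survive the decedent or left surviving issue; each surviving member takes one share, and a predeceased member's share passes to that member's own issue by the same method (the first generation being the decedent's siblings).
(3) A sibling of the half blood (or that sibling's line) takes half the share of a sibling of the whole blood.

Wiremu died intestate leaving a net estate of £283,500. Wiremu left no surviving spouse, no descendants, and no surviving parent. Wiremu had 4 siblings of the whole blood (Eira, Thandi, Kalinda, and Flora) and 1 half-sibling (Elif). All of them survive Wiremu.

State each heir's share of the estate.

The entire £283,500 passes to the siblings and their issue.
Counting each half-blood sibling's line as half a unit, there are 9/2 units in £283,500, so one unit is £63,000. Whole-blood lines (Eira, Thandi, Kalinda, and Flora) take £63,000 each; half-blood lines (Elif) take £31,500 each.

Elif: £31,500; Eira: £63,000; Thandi: £63,000; Kalinda: £63,000; Flora: £63,000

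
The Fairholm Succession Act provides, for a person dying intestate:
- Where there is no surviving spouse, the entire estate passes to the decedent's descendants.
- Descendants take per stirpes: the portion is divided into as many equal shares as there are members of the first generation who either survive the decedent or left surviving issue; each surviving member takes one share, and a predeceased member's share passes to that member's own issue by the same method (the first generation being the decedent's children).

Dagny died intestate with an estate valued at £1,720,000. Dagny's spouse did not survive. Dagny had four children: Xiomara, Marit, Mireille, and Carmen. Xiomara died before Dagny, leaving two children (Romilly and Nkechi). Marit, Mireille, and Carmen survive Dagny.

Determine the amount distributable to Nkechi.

The entire £1,720,000 passes to the descendants.
That amount (£1,720,000) is divided into 4 shares of £430,000: Marit, Mireille, and Carmen each take £430,000; Xiomara's £430,000 share passes to Xiomara's issue.
Xiomara's share (£430,000) is divided into 2 shares of £215,000: Romilly and Nkechi each take £215,000.

Nkechi receives £215,000.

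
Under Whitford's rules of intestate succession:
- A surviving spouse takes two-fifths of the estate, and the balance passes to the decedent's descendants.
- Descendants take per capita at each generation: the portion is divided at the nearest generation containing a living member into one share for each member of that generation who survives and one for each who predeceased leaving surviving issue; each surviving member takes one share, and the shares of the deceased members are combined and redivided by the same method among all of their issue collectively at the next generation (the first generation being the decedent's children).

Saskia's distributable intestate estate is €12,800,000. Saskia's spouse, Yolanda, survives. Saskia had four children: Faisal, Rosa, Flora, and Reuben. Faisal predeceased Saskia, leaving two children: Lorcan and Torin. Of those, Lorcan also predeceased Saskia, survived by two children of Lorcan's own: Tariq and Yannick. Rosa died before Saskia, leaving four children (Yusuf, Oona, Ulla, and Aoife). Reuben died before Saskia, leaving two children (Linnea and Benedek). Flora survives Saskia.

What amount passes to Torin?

Yolanda takes two-fifths of €12,800,000 = €5,120,000. The remaining €7,680,000 passes to the descendants.
The descendants' portion (€7,680,000) is divided at the children's generation into 4 shares of €1,920,000. Flora takes €1,920,000. The 3 shares of the deceased (Faisal, Rosa, and Reuben) are combined into a pool of €5,760,000.
That pool (€5,760,000) is divided at the grandchildren's generation into 8 shares of €720,000. Torin, Yusuf, Oona, Ulla, Aoife, Linnea, and Benedek each take €720,000. The remaining share for the deceased Lorcan (€720,000) is carried to the next generation.
That pool (€720,000) is divided at the great-grandchildren's generation equally among Tariq and Yannick: €360,000 each.

Torin receives €720,000.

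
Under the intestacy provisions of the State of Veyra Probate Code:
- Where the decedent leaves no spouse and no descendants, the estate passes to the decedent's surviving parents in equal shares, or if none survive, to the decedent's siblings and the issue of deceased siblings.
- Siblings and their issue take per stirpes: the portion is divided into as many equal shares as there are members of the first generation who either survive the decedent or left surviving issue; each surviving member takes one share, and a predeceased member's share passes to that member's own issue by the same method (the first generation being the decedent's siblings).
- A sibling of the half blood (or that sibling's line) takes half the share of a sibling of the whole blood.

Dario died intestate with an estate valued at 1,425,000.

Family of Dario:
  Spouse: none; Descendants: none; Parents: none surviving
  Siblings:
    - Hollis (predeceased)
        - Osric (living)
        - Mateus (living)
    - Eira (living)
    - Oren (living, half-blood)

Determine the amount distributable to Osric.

Osric receives 285,000.

The entire 1,425,000 passes to the siblings and their issue.
Counting each half-blood sibling's line as half a unit, there are 5/2 units in 1,425,000, so one unit is 570,000. Whole-blood lines (Hollis and Eira) take 570,000 each; half-blood lines (Oren) take 285,000 each.
Hollis's share (570,000) is divided into 2 shares of 285,000: Osric and Mateus each take 285,000.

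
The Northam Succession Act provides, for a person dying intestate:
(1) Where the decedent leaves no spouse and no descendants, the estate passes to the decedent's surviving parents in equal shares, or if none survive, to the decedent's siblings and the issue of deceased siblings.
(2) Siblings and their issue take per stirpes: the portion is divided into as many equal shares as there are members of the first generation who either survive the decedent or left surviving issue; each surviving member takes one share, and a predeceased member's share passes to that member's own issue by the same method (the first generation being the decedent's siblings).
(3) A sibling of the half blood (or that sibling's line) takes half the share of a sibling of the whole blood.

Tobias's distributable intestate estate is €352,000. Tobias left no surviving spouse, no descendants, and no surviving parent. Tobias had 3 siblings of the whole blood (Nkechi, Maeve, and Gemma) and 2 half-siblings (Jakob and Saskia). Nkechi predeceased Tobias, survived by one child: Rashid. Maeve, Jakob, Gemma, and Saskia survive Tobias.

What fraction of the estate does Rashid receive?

The entire €352,000 passes to the siblings and their issue.
Counting each half-blood sibling's line as half a unit, there are 4 units in €352,000, so one unit is €88,000. Whole-blood lines (Nkechi, Maeve, and Gemma) take €88,000 each; half-blood lines (Jakob and Saskia) take €44,000 each.
Nkechi's share (€88,000) passes entirely to Rashid.

Rashid receives 1/4 of the estate.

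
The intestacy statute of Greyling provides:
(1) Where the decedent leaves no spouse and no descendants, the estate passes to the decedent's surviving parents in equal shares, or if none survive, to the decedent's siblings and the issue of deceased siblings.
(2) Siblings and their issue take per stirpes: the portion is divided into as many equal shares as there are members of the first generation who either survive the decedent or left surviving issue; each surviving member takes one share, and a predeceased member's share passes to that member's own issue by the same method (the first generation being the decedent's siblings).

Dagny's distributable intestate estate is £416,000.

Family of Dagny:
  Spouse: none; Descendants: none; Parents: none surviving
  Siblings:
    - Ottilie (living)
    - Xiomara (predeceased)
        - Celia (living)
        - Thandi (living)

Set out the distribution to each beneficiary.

Ottilie: £208,000; Celia: £104,000; Thandi: £104,000

The entire £416,000 passes to the siblings and their issue.
That amount (£416,000) is divided into 2 shares of £208,000: Ottilie takes £208,000; Xiomara's £208,000 share passes to Xiomara's issue.
Xiomara's share (£208,000) is divided into 2 shares of £104,000: Celia and Thandi each take £104,000.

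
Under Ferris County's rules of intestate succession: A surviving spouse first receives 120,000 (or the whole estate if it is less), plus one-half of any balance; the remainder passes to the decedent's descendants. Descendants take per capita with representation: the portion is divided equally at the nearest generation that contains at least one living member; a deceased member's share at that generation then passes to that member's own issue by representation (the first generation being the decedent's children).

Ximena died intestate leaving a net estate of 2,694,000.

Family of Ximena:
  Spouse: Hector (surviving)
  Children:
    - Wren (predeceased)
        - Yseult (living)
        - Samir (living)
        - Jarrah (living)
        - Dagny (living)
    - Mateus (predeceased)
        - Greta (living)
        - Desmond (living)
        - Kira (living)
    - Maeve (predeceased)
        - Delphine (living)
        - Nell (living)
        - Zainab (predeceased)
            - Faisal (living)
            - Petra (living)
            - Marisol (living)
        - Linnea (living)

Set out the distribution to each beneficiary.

Hector first takes 120,000, leaving a balance of 2,574,000. Hector then takes one-half of the balance (1,287,000), for a total of 1,407,000. The remaining 1,287,000 passes to the descendants.
No child survives, so the initial division is made at the grandchildren's generation.
The descendants' portion (1,287,000) is divided into 11 shares of 117,000: Yseult, Samir, Jarrah, Dagny, Greta, Desmond, Kira, Delphine, Nell, and Linnea each take 117,000; Zainab's 117,000 share passes to Zainab's issue.
Zainab's share (117,000) is divided into 3 shares of 39,000: Faisal, Petra, and Marisol each take 39,000.

Hector: 1,407,000; Yseult: 117,000; Samir: 117,000; Jarrah: 117,000; Dagny: 117,000; Greta: 117,000; Desmond: 117,000; Kira: 117,000; Delphine: 117,000; Nell: 117,000; Faisal: 39,000; Petra: 39,000; Marisol: 39,000; Linnea: 117,000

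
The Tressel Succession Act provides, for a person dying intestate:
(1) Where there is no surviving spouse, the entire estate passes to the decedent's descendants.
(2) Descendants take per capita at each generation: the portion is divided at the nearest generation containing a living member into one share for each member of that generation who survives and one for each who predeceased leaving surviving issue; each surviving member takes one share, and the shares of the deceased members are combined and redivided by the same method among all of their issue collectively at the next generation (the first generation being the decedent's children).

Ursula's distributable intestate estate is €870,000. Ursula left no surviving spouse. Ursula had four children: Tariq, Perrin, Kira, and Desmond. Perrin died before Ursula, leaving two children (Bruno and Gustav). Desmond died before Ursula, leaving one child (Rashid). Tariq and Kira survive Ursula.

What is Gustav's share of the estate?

The entire €870,000 passes to the descendants.
That amount (€870,000) is divided at the children's generation into 4 shares of €217,500. Tariq and Kira each take €217,500. The 2 shares of the deceased (Perrin and Desmond) are combined into a pool of €435,000.
That pool (€435,000) is divided at the grandchildren's generation equally among Bruno, Gustav, and Rashid: €145,000 each.

Gustav receives €145,000.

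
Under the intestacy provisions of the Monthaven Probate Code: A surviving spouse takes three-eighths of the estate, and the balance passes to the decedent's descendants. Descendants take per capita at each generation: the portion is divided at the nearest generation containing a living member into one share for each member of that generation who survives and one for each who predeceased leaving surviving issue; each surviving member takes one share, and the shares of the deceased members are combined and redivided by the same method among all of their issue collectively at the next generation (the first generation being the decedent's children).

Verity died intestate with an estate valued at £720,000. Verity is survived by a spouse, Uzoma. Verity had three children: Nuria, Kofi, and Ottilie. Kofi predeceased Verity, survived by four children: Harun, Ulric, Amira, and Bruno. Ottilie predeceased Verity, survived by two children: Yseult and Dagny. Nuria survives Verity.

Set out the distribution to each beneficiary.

Uzoma: £270,000; Nuria: £150,000; Harun: £50,000; Ulric: £50,000; Amira: £50,000; Bruno: £50,000; Yseult: £50,000; Dagny: £50,000

Uzoma takes three-eighths of £720,000 = £270,000. The remaining £450,000 passes to the descendants.
The descendants' portion (£450,000) is divided at the children's generation into 3 shares of £150,000. Nuria takes £150,000. The 2 shares of the deceased (Kofi and Ottilie) are combined into a pool of £300,000.
That pool (£300,000) is divided at the grandchildren's generation equally among Harun, Ulric, Amira, Bruno, Yseult, and Dagny: £50,000 each.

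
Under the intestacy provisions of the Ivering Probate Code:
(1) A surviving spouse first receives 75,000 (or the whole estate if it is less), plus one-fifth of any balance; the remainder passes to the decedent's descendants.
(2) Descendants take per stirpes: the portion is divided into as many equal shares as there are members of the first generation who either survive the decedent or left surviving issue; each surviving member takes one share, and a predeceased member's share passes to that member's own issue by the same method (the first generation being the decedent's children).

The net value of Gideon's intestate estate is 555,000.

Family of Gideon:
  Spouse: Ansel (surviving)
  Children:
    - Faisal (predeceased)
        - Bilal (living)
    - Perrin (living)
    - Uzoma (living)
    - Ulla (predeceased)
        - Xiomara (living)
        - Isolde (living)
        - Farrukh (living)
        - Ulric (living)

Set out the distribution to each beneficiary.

Ansel: 171,000; Bilal: 96,000; Perrin: 96,000; Uzoma: 96,000; Xiomara: 24,000; Isolde: 24,000; Farrukh: 24,000; Ulric: 24,000

Ansel first takes 75,000, leaving a balance of 480,000. Ansel then takes one-fifth of the balance (96,000), for a total of 171,000. The remaining 384,000 passes to the descendants.
The descendants' portion (384,000) is divided into 4 shares of 96,000: Perrin and Uzoma each take 96,000; Faisal's 96,000 share passes to Faisal's issue; Ulla's 96,000 share passes to Ulla's issue.
Faisal's share (96,000) passes entirely to Bilal.
Ulla's share (96,000) is divided into 4 shares of 24,000: Xiomara, Isolde, Farrukh, and Ulric each take 24,000.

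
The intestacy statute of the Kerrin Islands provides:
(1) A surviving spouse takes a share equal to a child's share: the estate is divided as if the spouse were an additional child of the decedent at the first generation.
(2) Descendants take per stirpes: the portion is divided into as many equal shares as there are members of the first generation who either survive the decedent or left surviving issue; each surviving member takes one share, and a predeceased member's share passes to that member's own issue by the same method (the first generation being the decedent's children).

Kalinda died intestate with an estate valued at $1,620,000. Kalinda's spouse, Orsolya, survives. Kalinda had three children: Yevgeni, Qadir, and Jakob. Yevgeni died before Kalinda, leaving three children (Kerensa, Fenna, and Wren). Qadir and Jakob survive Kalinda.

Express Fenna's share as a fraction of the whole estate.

The spouse counts as an additional share at the children's level, so there are 4 primary shares of $405,000. Orsolya takes one such share ($405,000).
The children's combined portion ($1,215,000) is divided into 3 shares of $405,000: Qadir and Jakob each take $405,000; Yevgeni's $405,000 share passes to Yevgeni's issue.
Yevgeni's share ($405,000) is divided into 3 shares of $135,000: Kerensa, Fenna, and Wren each take $135,000.

Fenna receives 1/12 of the estate.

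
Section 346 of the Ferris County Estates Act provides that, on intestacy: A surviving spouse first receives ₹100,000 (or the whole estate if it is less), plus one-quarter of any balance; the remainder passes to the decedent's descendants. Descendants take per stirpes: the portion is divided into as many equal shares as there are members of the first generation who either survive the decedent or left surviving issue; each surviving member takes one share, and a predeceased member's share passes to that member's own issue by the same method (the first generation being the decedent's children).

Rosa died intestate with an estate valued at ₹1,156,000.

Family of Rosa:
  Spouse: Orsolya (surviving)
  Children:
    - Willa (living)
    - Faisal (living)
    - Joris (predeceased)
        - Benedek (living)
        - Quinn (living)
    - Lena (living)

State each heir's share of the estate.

Orsolya: ₹364,000; Willa: ₹198,000; Faisal: ₹198,000; Benedek: ₹99,000; Quinn: ₹99,000; Lena: ₹198,000

Orsolya first takes ₹100,000, leaving a balance of ₹1,056,000. Orsolya then takes one-quarter of the balance (₹264,000), for a total of ₹364,000. The remaining ₹792,000 passes to the descendants.
The descendants' portion (₹792,000) is divided into 4 shares of ₹198,000: Willa, Faisal, and Lena each take ₹198,000; Joris's ₹198,000 share passes to Joris's issue.
Joris's share (₹198,000) is divided into 2 shares of ₹99,000: Benedek and Quinn each take ₹99,000.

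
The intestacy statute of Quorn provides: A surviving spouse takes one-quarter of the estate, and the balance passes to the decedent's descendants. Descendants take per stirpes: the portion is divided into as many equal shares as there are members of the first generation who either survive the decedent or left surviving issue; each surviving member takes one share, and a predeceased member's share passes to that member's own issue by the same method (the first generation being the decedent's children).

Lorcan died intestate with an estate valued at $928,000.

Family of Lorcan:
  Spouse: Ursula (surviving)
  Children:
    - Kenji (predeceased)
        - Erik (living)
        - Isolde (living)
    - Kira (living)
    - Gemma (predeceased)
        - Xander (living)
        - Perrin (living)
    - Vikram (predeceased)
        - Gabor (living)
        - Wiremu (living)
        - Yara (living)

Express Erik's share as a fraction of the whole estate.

Ursula takes one-quarter of $928,000 = $232,000. The remaining $696,000 passes to the descendants.
The descendants' portion ($696,000) is divided into 4 shares of $174,000: Kira takes $174,000; Kenji's $174,000 share passes to Kenji's issue; Gemma's $174,000 share passes to Gemma's issue; Vikram's $174,000 share passes to Vikram's issue.
Kenji's share ($174,000) is divided into 2 shares of $87,000: Erik and Isolde each take $87,000.
Gemma's share ($174,000) is divided into 2 shares of $87,000: Xander and Perrin each take $87,000.
Vikram's share ($174,000) is divided into 3 shares of $58,000: Gabor, Wiremu, and Yara each take $58,000.

Erik receives 3/32 of the estate.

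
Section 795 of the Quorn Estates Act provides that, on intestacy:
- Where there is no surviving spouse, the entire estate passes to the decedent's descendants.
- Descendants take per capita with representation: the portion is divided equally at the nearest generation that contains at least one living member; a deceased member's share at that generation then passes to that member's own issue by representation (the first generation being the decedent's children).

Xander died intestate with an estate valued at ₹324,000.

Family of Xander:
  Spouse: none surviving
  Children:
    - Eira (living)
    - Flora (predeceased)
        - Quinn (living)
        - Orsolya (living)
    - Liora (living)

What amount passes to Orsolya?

Orsolya receives ₹54,000.

The entire ₹324,000 passes to the descendants.
That amount (₹324,000) is divided into 3 shares of ₹108,000: Eira and Liora each take ₹108,000; Flora's ₹108,000 share passes to Flora's issue.
Flora's share (₹108,000) is divided into 2 shares of ₹54,000: Quinn and Orsolya each take ₹54,000.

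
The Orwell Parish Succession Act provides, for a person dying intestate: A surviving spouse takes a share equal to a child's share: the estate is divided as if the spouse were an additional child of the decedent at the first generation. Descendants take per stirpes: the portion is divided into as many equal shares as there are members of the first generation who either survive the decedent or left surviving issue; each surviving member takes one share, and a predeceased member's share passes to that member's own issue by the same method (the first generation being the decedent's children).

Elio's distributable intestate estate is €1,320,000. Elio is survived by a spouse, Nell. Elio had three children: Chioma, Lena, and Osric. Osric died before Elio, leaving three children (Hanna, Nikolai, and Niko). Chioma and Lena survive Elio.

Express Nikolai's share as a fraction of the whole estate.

Nikolai receives 1/12 of the estate.

The spouse counts as an additional share at the children's level, so there are 4 primary shares of €330,000. Nell takes one such share (€330,000).
The children's combined portion (€990,000) is divided into 3 shares of €330,000: Chioma and Lena each take €330,000; Osric's €330,000 share passes to Osric's issue.
Osric's share (€330,000) is divided into 3 shares of €110,000: Hanna, Nikolai, and Niko each take €110,000.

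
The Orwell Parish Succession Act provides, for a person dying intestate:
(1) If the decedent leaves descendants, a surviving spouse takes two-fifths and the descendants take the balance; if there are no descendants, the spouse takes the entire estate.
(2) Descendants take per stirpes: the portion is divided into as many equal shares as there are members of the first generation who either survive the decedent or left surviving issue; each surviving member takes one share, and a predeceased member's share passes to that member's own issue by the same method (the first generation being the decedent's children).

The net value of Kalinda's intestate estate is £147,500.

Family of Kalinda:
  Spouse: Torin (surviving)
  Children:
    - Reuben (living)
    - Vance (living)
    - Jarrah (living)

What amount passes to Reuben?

Reuben receives £29,500.

Torin takes two-fifths of £147,500 = £59,000. The remaining £88,500 passes to the descendants.
The descendants' portion (£88,500) is divided into 3 shares of £29,500: Reuben, Vance, and Jarrah each take £29,500.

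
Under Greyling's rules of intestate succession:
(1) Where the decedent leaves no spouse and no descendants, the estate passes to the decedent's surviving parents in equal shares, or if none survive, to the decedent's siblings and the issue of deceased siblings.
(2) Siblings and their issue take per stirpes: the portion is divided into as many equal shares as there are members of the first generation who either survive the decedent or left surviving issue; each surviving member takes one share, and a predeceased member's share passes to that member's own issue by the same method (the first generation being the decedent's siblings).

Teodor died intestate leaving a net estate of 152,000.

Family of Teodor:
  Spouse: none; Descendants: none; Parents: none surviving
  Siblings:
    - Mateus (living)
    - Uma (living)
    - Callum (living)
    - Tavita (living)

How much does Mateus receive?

Mateus receives 38,000.

The entire 152,000 passes to the siblings and their issue.
That amount (152,000) is divided into 4 shares of 38,000: Mateus, Uma, Callum, and Tavita each take 38,000.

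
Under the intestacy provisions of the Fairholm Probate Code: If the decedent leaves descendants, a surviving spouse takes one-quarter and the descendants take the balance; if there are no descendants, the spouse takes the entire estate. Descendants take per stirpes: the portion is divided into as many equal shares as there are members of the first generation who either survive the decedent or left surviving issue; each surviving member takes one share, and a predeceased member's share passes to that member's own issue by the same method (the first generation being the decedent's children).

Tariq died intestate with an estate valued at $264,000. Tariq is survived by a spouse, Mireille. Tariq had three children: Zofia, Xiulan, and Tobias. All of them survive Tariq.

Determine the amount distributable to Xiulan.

Xiulan receives $66,000.

Mireille takes one-quarter of $264,000 = $66,000. The remaining $198,000 passes to the descendants.
The descendants' portion ($198,000) is divided into 3 shares of $66,000: Zofia, Xiulan, and Tobias each take $66,000.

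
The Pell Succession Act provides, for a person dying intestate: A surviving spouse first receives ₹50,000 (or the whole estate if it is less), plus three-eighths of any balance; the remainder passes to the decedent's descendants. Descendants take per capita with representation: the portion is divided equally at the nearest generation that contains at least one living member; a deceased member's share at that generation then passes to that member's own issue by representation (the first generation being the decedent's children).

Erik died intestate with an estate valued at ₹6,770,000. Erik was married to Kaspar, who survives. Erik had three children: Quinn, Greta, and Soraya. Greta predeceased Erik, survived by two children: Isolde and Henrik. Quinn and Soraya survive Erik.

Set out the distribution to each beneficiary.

Kaspar: ₹2,570,000; Quinn: ₹1,400,000; Isolde: ₹700,000; Henrik: ₹700,000; Soraya: ₹1,400,000

Kaspar first takes ₹50,000, leaving a balance of ₹6,720,000. Kaspar then takes three-eighths of the balance (₹2,520,000), for a total of ₹2,570,000. The remaining ₹4,200,000 passes to the descendants.
The descendants' portion (₹4,200,000) is divided into 3 shares of ₹1,400,000: Quinn and Soraya each take ₹1,400,000; Greta's ₹1,400,000 share passes to Greta's issue.
Greta's share (₹1,400,000) is divided into 2 shares of ₹700,000: Isolde and Henrik each take ₹700,000.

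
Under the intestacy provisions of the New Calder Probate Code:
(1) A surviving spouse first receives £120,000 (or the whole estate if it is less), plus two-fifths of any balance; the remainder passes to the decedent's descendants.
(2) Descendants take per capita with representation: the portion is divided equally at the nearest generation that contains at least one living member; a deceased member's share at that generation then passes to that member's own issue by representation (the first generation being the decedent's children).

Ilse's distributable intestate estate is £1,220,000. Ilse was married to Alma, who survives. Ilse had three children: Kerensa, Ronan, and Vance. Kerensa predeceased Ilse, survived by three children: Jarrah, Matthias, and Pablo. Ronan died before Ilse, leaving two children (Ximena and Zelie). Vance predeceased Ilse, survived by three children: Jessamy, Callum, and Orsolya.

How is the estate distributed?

Alma first takes £120,000, leaving a balance of £1,100,000. Alma then takes two-fifths of the balance (£440,000), for a total of £560,000. The remaining £660,000 passes to the descendants.
No child survives, so the initial division is made at the grandchildren's generation.
The descendants' portion (£660,000) is divided into 8 shares of £82,500: Jarrah, Matthias, Pablo, Ximena, Zelie, Jessamy, Callum, and Orsolya each take £82,500.

Alma: £560,000; Jarrah: £82,500; Matthias: £82,500; Pablo: £82,500; Ximena: £82,500; Zelie: £82,500; Jessamy: £82,500; Callum: £82,500; Orsolya: £82,500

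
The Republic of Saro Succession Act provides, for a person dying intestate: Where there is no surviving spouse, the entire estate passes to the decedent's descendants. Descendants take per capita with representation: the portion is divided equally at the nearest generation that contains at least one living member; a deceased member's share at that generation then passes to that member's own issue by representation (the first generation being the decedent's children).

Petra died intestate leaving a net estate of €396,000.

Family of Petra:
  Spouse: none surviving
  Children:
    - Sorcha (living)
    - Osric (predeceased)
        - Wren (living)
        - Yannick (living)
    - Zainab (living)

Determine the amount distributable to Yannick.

Yannick receives €66,000.

The entire €396,000 passes to the descendants.
That amount (€396,000) is divided into 3 shares of €132,000: Sorcha and Zainab each take €132,000; Osric's €132,000 share passes to Osric's issue.
Osric's share (€132,000) is divided into 2 shares of €66,000: Wren and Yannick each take €66,000.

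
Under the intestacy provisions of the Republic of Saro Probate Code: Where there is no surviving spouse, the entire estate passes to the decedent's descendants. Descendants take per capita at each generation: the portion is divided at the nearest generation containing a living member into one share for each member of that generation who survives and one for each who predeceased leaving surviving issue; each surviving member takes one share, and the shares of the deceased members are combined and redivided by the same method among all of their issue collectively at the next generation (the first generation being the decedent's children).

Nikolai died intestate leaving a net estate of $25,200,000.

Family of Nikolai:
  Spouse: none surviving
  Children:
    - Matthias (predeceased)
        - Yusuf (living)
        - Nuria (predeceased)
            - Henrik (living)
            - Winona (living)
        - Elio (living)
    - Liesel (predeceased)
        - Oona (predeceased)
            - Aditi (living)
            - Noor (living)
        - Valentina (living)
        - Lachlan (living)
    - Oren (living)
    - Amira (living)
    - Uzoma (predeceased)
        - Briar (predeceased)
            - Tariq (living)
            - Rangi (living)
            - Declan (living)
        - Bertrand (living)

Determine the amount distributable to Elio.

The entire $25,200,000 passes to the descendants.
That amount ($25,200,000) is divided at the children's generation into 5 shares of $5,040,000. Oren and Amira each take $5,040,000. The 3 shares of the deceased (Matthias, Liesel, and Uzoma) are combined into a pool of $15,120,000.
That pool ($15,120,000) is divided at the grandchildren's generation into 8 shares of $1,890,000. Yusuf, Elio, Valentina, Lachlan, and Bertrand each take $1,890,000. The 3 shares of the deceased (Nuria, Oona, and Briar) are combined into a pool of $5,670,000.
That pool ($5,670,000) is divided at the great-grandchildren's generation equally among Henrik, Winona, Aditi, Noor, Tariq, Rangi, and Declan: $810,000 each.

Elio receives $1,890,000.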